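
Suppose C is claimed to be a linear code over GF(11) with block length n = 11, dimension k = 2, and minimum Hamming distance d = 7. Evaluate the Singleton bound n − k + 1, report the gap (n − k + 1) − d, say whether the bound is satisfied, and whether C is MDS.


Singleton RHS = n − k + 1 = 10, slack = 3, bound satisfied, not MDS.

Singleton bound: d ≤ n − k + 1.
Here n = 11, k = 2, so n − k + 1 = 10.
Given d = 7, check d ≤ 10: YES.
Slack = (n − k + 1) − d = 3.
The code is NOT MDS (slack = 3 > 0).
Description: the claimed parameters are [11, 2, 7]_11; such a code would be non-MDS.


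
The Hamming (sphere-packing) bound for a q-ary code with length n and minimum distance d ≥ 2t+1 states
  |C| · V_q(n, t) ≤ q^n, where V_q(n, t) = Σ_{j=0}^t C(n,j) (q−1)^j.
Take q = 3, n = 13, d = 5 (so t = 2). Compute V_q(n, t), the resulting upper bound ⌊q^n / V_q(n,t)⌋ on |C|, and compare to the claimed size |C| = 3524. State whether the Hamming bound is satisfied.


V_q(n, t) = 339, q^n = 1594323, Hamming bound = 4703, |C| = 3524 ≤ bound (satisfied).

Step 1: Compute V_q(n, t) = Σ_{j=0}^2 C(n, j) (q−1)^j.
  j = 0: C(13,0)·(2)^0 = 1·1 = 1.
  j = 1: C(13,1)·(2)^1 = 13·2 = 26.
  j = 2: C(13,2)·(2)^2 = 78·4 = 312.
  V_q(n, t) = 1 + 26 + 312 = 339.
Step 2: q^n = 3^13 = 1594323.
Step 3: Hamming bound ⌊q^n / V_q(n,t)⌋ = ⌊1594323/339⌋ = 4703.
Step 4: Compare |C| = 3524 to 4703: satisfied.
The claimed |C| lies below the Hamming bound.


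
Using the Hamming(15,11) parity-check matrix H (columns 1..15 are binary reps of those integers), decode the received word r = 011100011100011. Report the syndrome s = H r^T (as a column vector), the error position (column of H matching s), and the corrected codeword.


s = (1, 1, 1, 1)^T, error position = 15, corrected codeword c = 011100011100010

Compute s = H r^T mod 2 one row at a time:
  s_1 = 1 + 1 + 1 + 0 + 0 + 0 + 1 + 1 = 5 ≡ 1 (mod 2).
  s_2 = 1 + 0 + 0 + 0 + 0 + 0 + 1 + 1 = 3 ≡ 1 (mod 2).
  s_3 = 1 + 1 + 0 + 0 + 1 + 0 + 1 + 1 = 5 ≡ 1 (mod 2).
  s_4 = 0 + 1 + 0 + 0 + 1 + 0 + 0 + 1 = 3 ≡ 1 (mod 2).
s = (1, 1, 1, 1)^T — this equals column 15 of H (binary 1111), so error is at position 15.
Correct: flip bit 15 of r = 011100011100011 to get c = 011100011100010.


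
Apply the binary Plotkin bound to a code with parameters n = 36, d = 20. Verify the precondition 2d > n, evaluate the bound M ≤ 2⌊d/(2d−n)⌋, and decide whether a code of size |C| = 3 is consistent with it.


Plotkin bound M ≤ 10; given |C| = 3 ≤ bound (satisfied).

Check applicability: 2d = 40, n = 36.
2d − n = 4 > 0, so Plotkin applies.
Compute d/(2d−n) = 20/4 ≈ 5.0000.
⌊d/(2d−n)⌋ = 5.
Plotkin bound: M ≤ 2·5 = 10.
Given |C| = 3, check: satisfied.
This |C| is below the Plotkin bound.


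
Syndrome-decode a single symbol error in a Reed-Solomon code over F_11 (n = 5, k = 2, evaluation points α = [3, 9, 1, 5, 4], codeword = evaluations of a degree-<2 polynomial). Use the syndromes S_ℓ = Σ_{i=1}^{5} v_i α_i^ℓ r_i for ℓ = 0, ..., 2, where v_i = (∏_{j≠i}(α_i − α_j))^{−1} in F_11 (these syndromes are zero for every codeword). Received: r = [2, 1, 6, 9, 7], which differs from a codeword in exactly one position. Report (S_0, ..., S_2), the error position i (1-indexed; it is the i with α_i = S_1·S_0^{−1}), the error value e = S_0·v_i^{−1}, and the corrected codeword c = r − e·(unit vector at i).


S = (10, 7, 6), error at position 5, error magnitude e = 7, c = [2, 1, 6, 9, 0].

Step 1: column multipliers v_i = (∏_{j≠i}(α_i − α_j))^{−1} mod 11.
  i = 1 (α = 3): (3−9)(3−1)(3−5)(3−4) = (−6)·2·(−2)·(−1) = −24 ≡ 9, so v_1 = 9^{−1} = 5 (mod 11).
  i = 2 (α = 9): (9−3)(9−1)(9−5)(9−4) = 6·8·4·5 = 960 ≡ 3, so v_2 = 3^{−1} = 4 (mod 11).
  i = 3 (α = 1): (1−3)(1−9)(1−5)(1−4) = (−2)·(−8)·(−4)·(−3) = 192 ≡ 5, so v_3 = 5^{−1} = 9 (mod 11).
  i = 4 (α = 5): (5−3)(5−9)(5−1)(5−4) = 2·(−4)·4·1 = −32 ≡ 1, so v_4 = 1^{−1} = 1 (mod 11).
  i = 5 (α = 4): (4−3)(4−9)(4−1)(4−5) = 1·(−5)·3·(−1) = 15 ≡ 4, so v_5 = 4^{−1} = 3 (mod 11).
  v = [5, 4, 9, 1, 3].
Step 2: syndromes of r = [2, 1, 6, 9, 7] (all sums mod 11).
  S_0 = Σ v_i r_i = 5·2 + 4·1 + 9·6 + 1·9 + 3·7 = 98 ≡ 10.
  S_1 = Σ v_i α_i r_i = 5·3·2 + 4·9·1 + 9·1·6 + 1·5·9 + 3·4·7 = 249 ≡ 7.
  α_i^2 mod 11 = [9, 4, 1, 3, 5].
  S_2 = Σ v_i α_i^2 r_i = 5·9·2 + 4·4·1 + 9·1·6 + 1·3·9 + 3·5·7 = 292 ≡ 6.
  S = (10, 7, 6) ≠ 0, so r is not a codeword (an error is present).
Step 3: locate the error. For a single error e at position i, S_ℓ = v_i·e·α_i^ℓ, so α_err = S_1/S_0.
  S_0^{−1} = 10^{−1} = 10 (mod 11), so α_err = 7·10 = 70 ≡ 4 = α_5. Error position i = 5.
  Consistency check: S_2/S_1 = 6·8 = 48 ≡ 4 = α_err ✓ (single-error assumption holds).
Step 4: error magnitude e = S_0/v_5 = S_0·∏_{j≠5}(α_5 − α_j) = 10·4 = 40 ≡ 7 (mod 11).
Step 5: correct position 5: c_5 = r_5 − e = 7 − 7 ≡ 0 (mod 11). Hence c = [2, 1, 6, 9, 0].
  Check: interpolating c through the α_i gives m(x) = 8 + 9·x (degree < 2) with m(α_i) = c_i for every i, so c is indeed a codeword.


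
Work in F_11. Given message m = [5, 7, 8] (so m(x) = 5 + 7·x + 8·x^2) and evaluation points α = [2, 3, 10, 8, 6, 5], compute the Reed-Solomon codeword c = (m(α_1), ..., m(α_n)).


c = [7, 10, 6, 1, 5, 9]

Message polynomial: m(x) = 5 + 7·x + 8·x^2 (mod 11).
For each evaluation point α_i, compute m(α_i) mod 11:
  α_1 = 2: Horner steps 8 → 1 → 7, so m(2) = 7.
  α_2 = 3: Horner steps 8 → 9 → 10, so m(3) = 10.
  α_3 = 10: Horner steps 8 → 10 → 6, so m(10) = 6.
  α_4 = 8: Horner steps 8 → 5 → 1, so m(8) = 1.
  α_5 = 6: Horner steps 8 → 0 → 5, so m(6) = 5.
  α_6 = 5: Horner steps 8 → 3 → 9, so m(5) = 9.
Codeword c = [7, 10, 6, 1, 5, 9] ∈ F_11^6.


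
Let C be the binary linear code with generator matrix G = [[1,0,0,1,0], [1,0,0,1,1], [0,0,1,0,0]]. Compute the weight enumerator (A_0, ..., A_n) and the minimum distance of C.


Weight distribution: A_0 = 1, A_1 = 2, A_2 = 2, A_3 = 2, A_4 = 1. Minimum distance d = 1.

Enumerate all 2^3 = 8 messages m ∈ F_2^3.
For each, compute codeword c = mG in F_2^5, then tally its weight.
  m = 000 → c = 00000, weight = 0.
  m = 100 → c = 10010, weight = 2.
  m = 010 → c = 10011, weight = 3.
  m = 110 → c = 00001, weight = 1.
  m = 001 → c = 00100, weight = 1.
  m = 101 → c = 10110, weight = 3.
  m = 011 → c = 10111, weight = 4.
  m = 111 → c = 00101, weight = 2.
Tally weights:
  weight 0: 1 codewords.
  weight 1: 2 codewords.
  weight 2: 2 codewords.
  weight 3: 2 codewords.
  weight 4: 1 codewords.
Minimum distance d = smallest w > 0 with A_w > 0 = 1.
Sanity: Σ A_w = 8 = 2^3 = 8 ✓.


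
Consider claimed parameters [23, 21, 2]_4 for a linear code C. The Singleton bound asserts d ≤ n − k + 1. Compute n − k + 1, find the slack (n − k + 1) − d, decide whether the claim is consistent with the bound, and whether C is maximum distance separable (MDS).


Singleton RHS = n − k + 1 = 3, slack = 1, bound satisfied, not MDS.

Singleton bound: d ≤ n − k + 1.
Here n = 23, k = 21, so n − k + 1 = 3.
Given d = 2, check d ≤ 3: YES.
Slack = (n − k + 1) − d = 1.
The code is NOT MDS (slack = 1 > 0).
Description: the claimed parameters are [23, 21, 2]_4; such a code would be non-MDS.


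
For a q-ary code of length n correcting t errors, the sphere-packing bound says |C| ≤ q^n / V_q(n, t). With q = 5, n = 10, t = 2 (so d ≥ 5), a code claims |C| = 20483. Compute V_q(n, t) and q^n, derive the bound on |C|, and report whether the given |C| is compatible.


V_q(n, t) = 761, q^n = 9765625, Hamming bound = 12832, |C| = 20483 > bound (violated).

Step 1: Compute V_q(n, t) = Σ_{j=0}^2 C(n, j) (q−1)^j.
  j = 0: C(10,0)·(4)^0 = 1·1 = 1.
  j = 1: C(10,1)·(4)^1 = 10·4 = 40.
  j = 2: C(10,2)·(4)^2 = 45·16 = 720.
  V_q(n, t) = 1 + 40 + 720 = 761.
Step 2: q^n = 5^10 = 9765625.
Step 3: Hamming bound ⌊q^n / V_q(n,t)⌋ = ⌊9765625/761⌋ = 12832.
Step 4: Compare |C| = 20483 to 12832: violated.
The claimed |C| lies above the Hamming bound, so no 5-ary code of length 10 with d ≥ 5 can have 20483 codewords.


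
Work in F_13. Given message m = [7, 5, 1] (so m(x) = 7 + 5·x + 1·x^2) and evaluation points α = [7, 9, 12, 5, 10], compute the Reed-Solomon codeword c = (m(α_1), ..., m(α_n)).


c = [0, 3, 3, 5, 1]

Message polynomial: m(x) = 7 + 5·x + 1·x^2 (mod 13).
For each evaluation point α_i, compute m(α_i) mod 13:
  α_1 = 7: Horner steps 1 → 12 → 0, so m(7) = 0.
  α_2 = 9: Horner steps 1 → 1 → 3, so m(9) = 3.
  α_3 = 12: Horner steps 1 → 4 → 3, so m(12) = 3.
  α_4 = 5: Horner steps 1 → 10 → 5, so m(5) = 5.
  α_5 = 10: Horner steps 1 → 2 → 1, so m(10) = 1.
Codeword c = [0, 3, 3, 5, 1] ∈ F_13^5.


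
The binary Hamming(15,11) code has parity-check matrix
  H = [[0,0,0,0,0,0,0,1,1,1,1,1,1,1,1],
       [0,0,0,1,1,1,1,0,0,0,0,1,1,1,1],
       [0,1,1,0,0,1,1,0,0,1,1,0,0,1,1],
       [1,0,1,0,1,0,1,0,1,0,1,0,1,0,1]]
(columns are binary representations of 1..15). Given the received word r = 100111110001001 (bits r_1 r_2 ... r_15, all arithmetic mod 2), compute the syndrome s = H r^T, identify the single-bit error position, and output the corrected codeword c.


s = (1, 0, 1, 0)^T, error position = 10, corrected codeword c = 100111110101001

Compute s = H r^T mod 2 one row at a time:
  s_1 = 1 + 0 + 0 + 0 + 1 + 0 + 0 + 1 = 3 ≡ 1 (mod 2).
  s_2 = 1 + 1 + 1 + 1 + 1 + 0 + 0 + 1 = 6 ≡ 0 (mod 2).
  s_3 = 0 + 0 + 1 + 1 + 0 + 0 + 0 + 1 = 3 ≡ 1 (mod 2).
  s_4 = 1 + 0 + 1 + 1 + 0 + 0 + 0 + 1 = 4 ≡ 0 (mod 2).
s = (1, 0, 1, 0)^T — this equals column 10 of H (binary 1010), so error is at position 10.
Correct: flip bit 10 of r = 100111110001001 to get c = 100111110101001.


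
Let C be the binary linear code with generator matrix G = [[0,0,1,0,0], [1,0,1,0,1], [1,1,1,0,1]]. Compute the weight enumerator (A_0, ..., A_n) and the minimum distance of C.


Weight distribution: A_0 = 1, A_1 = 2, A_2 = 2, A_3 = 2, A_4 = 1. Minimum distance d = 1.

Enumerate all 2^3 = 8 messages m ∈ F_2^3.
For each, compute codeword c = mG in F_2^5, then tally its weight.
  m = 000 → c = 00000, weight = 0.
  m = 100 → c = 00100, weight = 1.
  m = 010 → c = 10101, weight = 3.
  m = 110 → c = 10001, weight = 2.
  m = 001 → c = 11101, weight = 4.
  m = 101 → c = 11001, weight = 3.
  m = 011 → c = 01000, weight = 1.
  m = 111 → c = 01100, weight = 2.
Tally weights:
  weight 0: 1 codewords.
  weight 1: 2 codewords.
  weight 2: 2 codewords.
  weight 3: 2 codewords.
  weight 4: 1 codewords.
Minimum distance d = smallest w > 0 with A_w > 0 = 1.
Sanity: Σ A_w = 8 = 2^3 = 8 ✓.


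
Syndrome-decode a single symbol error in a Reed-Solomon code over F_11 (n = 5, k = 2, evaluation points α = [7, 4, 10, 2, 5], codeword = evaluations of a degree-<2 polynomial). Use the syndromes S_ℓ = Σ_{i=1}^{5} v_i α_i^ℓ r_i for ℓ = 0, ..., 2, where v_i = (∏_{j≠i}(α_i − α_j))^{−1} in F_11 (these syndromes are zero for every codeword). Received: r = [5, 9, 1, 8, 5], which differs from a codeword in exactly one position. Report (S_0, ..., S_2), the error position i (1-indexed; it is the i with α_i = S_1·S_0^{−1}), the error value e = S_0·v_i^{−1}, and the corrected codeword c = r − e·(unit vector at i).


S = (7, 2, 10), error at position 5, error magnitude e = 1, c = [5, 9, 1, 8, 4].

Step 1: column multipliers v_i = (∏_{j≠i}(α_i − α_j))^{−1} mod 11.
  i = 1 (α = 7): (7−4)(7−10)(7−2)(7−5) = 3·(−3)·5·2 = −90 ≡ 9, so v_1 = 9^{−1} = 5 (mod 11).
  i = 2 (α = 4): (4−7)(4−10)(4−2)(4−5) = (−3)·(−6)·2·(−1) = −36 ≡ 8, so v_2 = 8^{−1} = 7 (mod 11).
  i = 3 (α = 10): (10−7)(10−4)(10−2)(10−5) = 3·6·8·5 = 720 ≡ 5, so v_3 = 5^{−1} = 9 (mod 11).
  i = 4 (α = 2): (2−7)(2−4)(2−10)(2−5) = (−5)·(−2)·(−8)·(−3) = 240 ≡ 9, so v_4 = 9^{−1} = 5 (mod 11).
  i = 5 (α = 5): (5−7)(5−4)(5−10)(5−2) = (−2)·1·(−5)·3 = 30 ≡ 8, so v_5 = 8^{−1} = 7 (mod 11).
  v = [5, 7, 9, 5, 7].
Step 2: syndromes of r = [5, 9, 1, 8, 5] (all sums mod 11).
  S_0 = Σ v_i r_i = 5·5 + 7·9 + 9·1 + 5·8 + 7·5 = 172 ≡ 7.
  S_1 = Σ v_i α_i r_i = 5·7·5 + 7·4·9 + 9·10·1 + 5·2·8 + 7·5·5 = 772 ≡ 2.
  α_i^2 mod 11 = [5, 5, 1, 4, 3].
  S_2 = Σ v_i α_i^2 r_i = 5·5·5 + 7·5·9 + 9·1·1 + 5·4·8 + 7·3·5 = 714 ≡ 10.
  S = (7, 2, 10) ≠ 0, so r is not a codeword (an error is present).
Step 3: locate the error. For a single error e at position i, S_ℓ = v_i·e·α_i^ℓ, so α_err = S_1/S_0.
  S_0^{−1} = 7^{−1} = 8 (mod 11), so α_err = 2·8 = 16 ≡ 5 = α_5. Error position i = 5.
  Consistency check: S_2/S_1 = 10·6 = 60 ≡ 5 = α_err ✓ (single-error assumption holds).
Step 4: error magnitude e = S_0/v_5 = S_0·∏_{j≠5}(α_5 − α_j) = 7·8 = 56 ≡ 1 (mod 11).
Step 5: correct position 5: c_5 = r_5 − e = 5 − 1 ≡ 4 (mod 11). Hence c = [5, 9, 1, 8, 4].
  Check: interpolating c through the α_i gives m(x) = 7 + 6·x (degree < 2) with m(α_i) = c_i for every i, so c is indeed a codeword.


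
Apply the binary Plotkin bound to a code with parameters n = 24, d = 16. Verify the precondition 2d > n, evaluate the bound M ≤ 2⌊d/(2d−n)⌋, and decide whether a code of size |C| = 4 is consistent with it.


Plotkin bound M ≤ 4; given |C| = 4 ≤ bound (satisfied).

Check applicability: 2d = 32, n = 24.
2d − n = 8 > 0, so Plotkin applies.
Compute d/(2d−n) = 16/8 ≈ 2.0000.
⌊d/(2d−n)⌋ = 2.
Plotkin bound: M ≤ 2·2 = 4.
Given |C| = 4, check: satisfied.
This |C| is at the Plotkin bound.


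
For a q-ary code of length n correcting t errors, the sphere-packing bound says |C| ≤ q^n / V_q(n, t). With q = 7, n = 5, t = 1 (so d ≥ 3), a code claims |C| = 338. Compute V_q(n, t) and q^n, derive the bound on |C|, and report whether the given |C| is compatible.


V_q(n, t) = 31, q^n = 16807, Hamming bound = 542, |C| = 338 ≤ bound (satisfied).

Step 1: Compute V_q(n, t) = Σ_{j=0}^1 C(n, j) (q−1)^j.
  j = 0: C(5,0)·(6)^0 = 1·1 = 1.
  j = 1: C(5,1)·(6)^1 = 5·6 = 30.
  V_q(n, t) = 1 + 30 = 31.
Step 2: q^n = 7^5 = 16807.
Step 3: Hamming bound ⌊q^n / V_q(n,t)⌋ = ⌊16807/31⌋ = 542.
Step 4: Compare |C| = 338 to 542: satisfied.
The claimed |C| lies below the Hamming bound.


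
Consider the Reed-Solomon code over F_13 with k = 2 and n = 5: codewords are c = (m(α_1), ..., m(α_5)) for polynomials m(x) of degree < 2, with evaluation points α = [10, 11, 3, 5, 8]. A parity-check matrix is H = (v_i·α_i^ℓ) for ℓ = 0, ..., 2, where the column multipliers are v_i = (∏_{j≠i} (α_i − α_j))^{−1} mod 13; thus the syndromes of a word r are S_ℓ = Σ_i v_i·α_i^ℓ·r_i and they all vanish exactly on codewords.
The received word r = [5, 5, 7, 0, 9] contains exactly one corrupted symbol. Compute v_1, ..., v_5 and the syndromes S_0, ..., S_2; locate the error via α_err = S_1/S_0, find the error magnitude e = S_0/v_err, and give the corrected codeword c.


S = (2, 7, 5), error at position 1, error magnitude e = 3, c = [2, 5, 7, 0, 9].

Step 1: column multipliers v_i = (∏_{j≠i}(α_i − α_j))^{−1} mod 13.
  i = 1 (α = 10): (10−11)(10−3)(10−5)(10−8) = (−1)·7·5·2 = −70 ≡ 8, so v_1 = 8^{−1} = 5 (mod 13).
  i = 2 (α = 11): (11−10)(11−3)(11−5)(11−8) = 1·8·6·3 = 144 ≡ 1, so v_2 = 1^{−1} = 1 (mod 13).
  i = 3 (α = 3): (3−10)(3−11)(3−5)(3−8) = (−7)·(−8)·(−2)·(−5) = 560 ≡ 1, so v_3 = 1^{−1} = 1 (mod 13).
  i = 4 (α = 5): (5−10)(5−11)(5−3)(5−8) = (−5)·(−6)·2·(−3) = −180 ≡ 2, so v_4 = 2^{−1} = 7 (mod 13).
  i = 5 (α = 8): (8−10)(8−11)(8−3)(8−5) = (−2)·(−3)·5·3 = 90 ≡ 12, so v_5 = 12^{−1} = 12 (mod 13).
  v = [5, 1, 1, 7, 12].
Step 2: syndromes of r = [5, 5, 7, 0, 9] (all sums mod 13).
  S_0 = Σ v_i r_i = 5·5 + 1·5 + 1·7 + 7·0 + 12·9 = 145 ≡ 2.
  S_1 = Σ v_i α_i r_i = 5·10·5 + 1·11·5 + 1·3·7 + 7·5·0 + 12·8·9 = 1190 ≡ 7.
  α_i^2 mod 13 = [9, 4, 9, 12, 12].
  S_2 = Σ v_i α_i^2 r_i = 5·9·5 + 1·4·5 + 1·9·7 + 7·12·0 + 12·12·9 = 1604 ≡ 5.
  S = (2, 7, 5) ≠ 0, so r is not a codeword (an error is present).
Step 3: locate the error. For a single error e at position i, S_ℓ = v_i·e·α_i^ℓ, so α_err = S_1/S_0.
  S_0^{−1} = 2^{−1} = 7 (mod 13), so α_err = 7·7 = 49 ≡ 10 = α_1. Error position i = 1.
  Consistency check: S_2/S_1 = 5·2 = 10 ≡ 10 = α_err ✓ (single-error assumption holds).
Step 4: error magnitude e = S_0/v_1 = S_0·∏_{j≠1}(α_1 − α_j) = 2·8 = 16 ≡ 3 (mod 13).
Step 5: correct position 1: c_1 = r_1 − e = 5 − 3 ≡ 2 (mod 13). Hence c = [2, 5, 7, 0, 9].
  Check: interpolating c through the α_i gives m(x) = 11 + 3·x (degree < 2) with m(α_i) = c_i for every i, so c is indeed a codeword.


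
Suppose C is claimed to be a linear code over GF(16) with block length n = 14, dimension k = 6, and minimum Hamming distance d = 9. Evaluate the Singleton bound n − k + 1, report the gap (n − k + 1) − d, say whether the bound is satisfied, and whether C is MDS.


Singleton RHS = n − k + 1 = 9, slack = 0, bound satisfied, MDS.

Singleton bound: d ≤ n − k + 1.
Here n = 14, k = 6, so n − k + 1 = 9.
Given d = 9, check d ≤ 9: YES.
Slack = (n − k + 1) − d = 0.
The code is MDS (slack = 0).
Description: the claimed parameters are [14, 6, 9]_16; such a code would be MDS (meets Singleton bound).


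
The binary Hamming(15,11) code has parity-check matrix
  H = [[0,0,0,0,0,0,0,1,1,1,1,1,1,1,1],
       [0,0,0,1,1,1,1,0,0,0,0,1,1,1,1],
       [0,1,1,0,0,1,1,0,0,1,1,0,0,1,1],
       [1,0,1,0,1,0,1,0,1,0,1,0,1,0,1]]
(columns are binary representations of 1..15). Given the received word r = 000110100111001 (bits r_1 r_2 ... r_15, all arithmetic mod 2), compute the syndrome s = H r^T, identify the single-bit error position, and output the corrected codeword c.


s = (0, 1, 0, 0)^T, error position = 4, corrected codeword c = 000010100111001

Compute s = H r^T mod 2 one row at a time:
  s_1 = 0 + 0 + 1 + 1 + 1 + 0 + 0 + 1 = 4 ≡ 0 (mod 2).
  s_2 = 1 + 1 + 0 + 1 + 1 + 0 + 0 + 1 = 5 ≡ 1 (mod 2).
  s_3 = 0 + 0 + 0 + 1 + 1 + 1 + 0 + 1 = 4 ≡ 0 (mod 2).
  s_4 = 0 + 0 + 1 + 1 + 0 + 1 + 0 + 1 = 4 ≡ 0 (mod 2).
s = (0, 1, 0, 0)^T — this equals column 4 of H (binary 0100), so error is at position 4.
Correct: flip bit 4 of r = 000110100111001 to get c = 000010100111001.


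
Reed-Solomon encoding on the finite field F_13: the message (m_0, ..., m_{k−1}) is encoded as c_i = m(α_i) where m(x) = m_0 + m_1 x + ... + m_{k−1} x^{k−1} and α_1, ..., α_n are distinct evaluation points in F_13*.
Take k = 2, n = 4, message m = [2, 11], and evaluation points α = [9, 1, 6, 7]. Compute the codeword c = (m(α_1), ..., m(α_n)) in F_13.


c = [10, 0, 3, 1]

Message polynomial: m(x) = 2 + 11·x (mod 13).
For each evaluation point α_i, compute m(α_i) mod 13:
  α_1 = 9: Horner steps 11 → 10, so m(9) = 10.
  α_2 = 1: Horner steps 11 → 0, so m(1) = 0.
  α_3 = 6: Horner steps 11 → 3, so m(6) = 3.
  α_4 = 7: Horner steps 11 → 1, so m(7) = 1.
Codeword c = [10, 0, 3, 1] ∈ F_13^4.


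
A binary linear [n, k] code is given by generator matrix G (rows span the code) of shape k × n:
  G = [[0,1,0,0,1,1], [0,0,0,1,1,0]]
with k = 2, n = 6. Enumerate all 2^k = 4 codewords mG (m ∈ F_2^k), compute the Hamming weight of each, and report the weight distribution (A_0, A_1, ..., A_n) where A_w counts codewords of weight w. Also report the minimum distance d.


Weight distribution: A_0 = 1, A_2 = 1, A_3 = 2. Minimum distance d = 2.

Enumerate all 2^2 = 4 messages m ∈ F_2^2.
For each, compute codeword c = mG in F_2^6, then tally its weight.
  m = 00 → c = 000000, weight = 0.
  m = 10 → c = 010011, weight = 3.
  m = 01 → c = 000110, weight = 2.
  m = 11 → c = 010101, weight = 3.
Tally weights:
  weight 0: 1 codewords.
  weight 2: 1 codewords.
  weight 3: 2 codewords.
Minimum distance d = smallest w > 0 with A_w > 0 = 2.
Sanity: Σ A_w = 4 = 2^2 = 4 ✓.


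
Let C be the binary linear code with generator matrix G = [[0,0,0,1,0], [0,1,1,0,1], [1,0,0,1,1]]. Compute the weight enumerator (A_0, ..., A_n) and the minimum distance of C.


Weight distribution: A_0 = 1, A_1 = 1, A_2 = 1, A_3 = 3, A_4 = 2. Minimum distance d = 1.

Enumerate all 2^3 = 8 messages m ∈ F_2^3.
For each, compute codeword c = mG in F_2^5, then tally its weight.
  m = 000 → c = 00000, weight = 0.
  m = 100 → c = 00010, weight = 1.
  m = 010 → c = 01101, weight = 3.
  m = 110 → c = 01111, weight = 4.
  m = 001 → c = 10011, weight = 3.
  m = 101 → c = 10001, weight = 2.
  m = 011 → c = 11110, weight = 4.
  m = 111 → c = 11100, weight = 3.
Tally weights:
  weight 0: 1 codewords.
  weight 1: 1 codewords.
  weight 2: 1 codewords.
  weight 3: 3 codewords.
  weight 4: 2 codewords.
Minimum distance d = smallest w > 0 with A_w > 0 = 1.
Sanity: Σ A_w = 8 = 2^3 = 8 ✓.


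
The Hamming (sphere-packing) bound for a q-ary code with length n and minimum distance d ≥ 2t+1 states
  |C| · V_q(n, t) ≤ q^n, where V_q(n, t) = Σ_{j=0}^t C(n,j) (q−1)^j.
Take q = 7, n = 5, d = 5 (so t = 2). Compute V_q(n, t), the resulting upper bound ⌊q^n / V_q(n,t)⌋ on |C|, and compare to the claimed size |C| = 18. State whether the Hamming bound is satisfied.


V_q(n, t) = 391, q^n = 16807, Hamming bound = 42, |C| = 18 ≤ bound (satisfied).

Step 1: Compute V_q(n, t) = Σ_{j=0}^2 C(n, j) (q−1)^j.
  j = 0: C(5,0)·(6)^0 = 1·1 = 1.
  j = 1: C(5,1)·(6)^1 = 5·6 = 30.
  j = 2: C(5,2)·(6)^2 = 10·36 = 360.
  V_q(n, t) = 1 + 30 + 360 = 391.
Step 2: q^n = 7^5 = 16807.
Step 3: Hamming bound ⌊q^n / V_q(n,t)⌋ = ⌊16807/391⌋ = 42.
Step 4: Compare |C| = 18 to 42: satisfied.
The claimed |C| lies below the Hamming bound.


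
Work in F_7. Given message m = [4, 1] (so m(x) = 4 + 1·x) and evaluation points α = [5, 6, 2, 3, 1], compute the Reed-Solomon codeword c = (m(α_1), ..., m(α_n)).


c = [2, 3, 6, 0, 5]

Message polynomial: m(x) = 4 + 1·x (mod 7).
For each evaluation point α_i, compute m(α_i) mod 7:
  α_1 = 5: Horner steps 1 → 2, so m(5) = 2.
  α_2 = 6: Horner steps 1 → 3, so m(6) = 3.
  α_3 = 2: Horner steps 1 → 6, so m(2) = 6.
  α_4 = 3: Horner steps 1 → 0, so m(3) = 0.
  α_5 = 1: Horner steps 1 → 5, so m(1) = 5.
Codeword c = [2, 3, 6, 0, 5] ∈ F_7^5.


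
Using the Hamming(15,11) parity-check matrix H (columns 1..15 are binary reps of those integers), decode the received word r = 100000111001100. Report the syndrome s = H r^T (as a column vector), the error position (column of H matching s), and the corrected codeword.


s = (0, 1, 1, 0)^T, error position = 6, corrected codeword c = 100001111001100

Compute s = H r^T mod 2 one row at a time:
  s_1 = 1 + 1 + 0 + 0 + 1 + 1 + 0 + 0 = 4 ≡ 0 (mod 2).
  s_2 = 0 + 0 + 0 + 1 + 1 + 1 + 0 + 0 = 3 ≡ 1 (mod 2).
  s_3 = 0 + 0 + 0 + 1 + 0 + 0 + 0 + 0 = 1 ≡ 1 (mod 2).
  s_4 = 1 + 0 + 0 + 1 + 1 + 0 + 1 + 0 = 4 ≡ 0 (mod 2).
s = (0, 1, 1, 0)^T — this equals column 6 of H (binary 0110), so error is at position 6.
Correct: flip bit 6 of r = 100000111001100 to get c = 100001111001100.


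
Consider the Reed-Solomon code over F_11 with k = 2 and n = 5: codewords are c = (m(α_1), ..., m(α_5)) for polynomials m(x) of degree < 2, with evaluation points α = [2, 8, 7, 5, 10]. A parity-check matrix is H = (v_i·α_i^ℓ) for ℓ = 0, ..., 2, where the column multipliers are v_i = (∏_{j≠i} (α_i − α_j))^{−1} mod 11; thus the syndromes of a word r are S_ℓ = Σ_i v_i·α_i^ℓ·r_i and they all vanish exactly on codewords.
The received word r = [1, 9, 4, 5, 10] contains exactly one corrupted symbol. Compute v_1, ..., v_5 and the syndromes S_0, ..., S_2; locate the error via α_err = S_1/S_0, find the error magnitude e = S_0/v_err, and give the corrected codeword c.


S = (10, 1, 10), error at position 5, error magnitude e = 2, c = [1, 9, 4, 5, 8].

Step 1: column multipliers v_i = (∏_{j≠i}(α_i − α_j))^{−1} mod 11.
  i = 1 (α = 2): (2−8)(2−7)(2−5)(2−10) = (−6)·(−5)·(−3)·(−8) = 720 ≡ 5, so v_1 = 5^{−1} = 9 (mod 11).
  i = 2 (α = 8): (8−2)(8−7)(8−5)(8−10) = 6·1·3·(−2) = −36 ≡ 8, so v_2 = 8^{−1} = 7 (mod 11).
  i = 3 (α = 7): (7−2)(7−8)(7−5)(7−10) = 5·(−1)·2·(−3) = 30 ≡ 8, so v_3 = 8^{−1} = 7 (mod 11).
  i = 4 (α = 5): (5−2)(5−8)(5−7)(5−10) = 3·(−3)·(−2)·(−5) = −90 ≡ 9, so v_4 = 9^{−1} = 5 (mod 11).
  i = 5 (α = 10): (10−2)(10−8)(10−7)(10−5) = 8·2·3·5 = 240 ≡ 9, so v_5 = 9^{−1} = 5 (mod 11).
  v = [9, 7, 7, 5, 5].
Step 2: syndromes of r = [1, 9, 4, 5, 10] (all sums mod 11).
  S_0 = Σ v_i r_i = 9·1 + 7·9 + 7·4 + 5·5 + 5·10 = 175 ≡ 10.
  S_1 = Σ v_i α_i r_i = 9·2·1 + 7·8·9 + 7·7·4 + 5·5·5 + 5·10·10 = 1343 ≡ 1.
  α_i^2 mod 11 = [4, 9, 5, 3, 1].
  S_2 = Σ v_i α_i^2 r_i = 9·4·1 + 7·9·9 + 7·5·4 + 5·3·5 + 5·1·10 = 868 ≡ 10.
  S = (10, 1, 10) ≠ 0, so r is not a codeword (an error is present).
Step 3: locate the error. For a single error e at position i, S_ℓ = v_i·e·α_i^ℓ, so α_err = S_1/S_0.
  S_0^{−1} = 10^{−1} = 10 (mod 11), so α_err = 1·10 = 10 ≡ 10 = α_5. Error position i = 5.
  Consistency check: S_2/S_1 = 10·1 = 10 ≡ 10 = α_err ✓ (single-error assumption holds).
Step 4: error magnitude e = S_0/v_5 = S_0·∏_{j≠5}(α_5 − α_j) = 10·9 = 90 ≡ 2 (mod 11).
Step 5: correct position 5: c_5 = r_5 − e = 10 − 2 ≡ 8 (mod 11). Hence c = [1, 9, 4, 5, 8].
  Check: interpolating c through the α_i gives m(x) = 2 + 5·x (degree < 2) with m(α_i) = c_i for every i, so c is indeed a codeword.


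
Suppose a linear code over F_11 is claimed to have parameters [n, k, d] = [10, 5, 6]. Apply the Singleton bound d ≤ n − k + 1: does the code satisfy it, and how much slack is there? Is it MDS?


Singleton RHS = n − k + 1 = 6, slack = 0, bound satisfied, MDS.

Singleton bound: d ≤ n − k + 1.
Here n = 10, k = 5, so n − k + 1 = 6.
Given d = 6, check d ≤ 6: YES.
Slack = (n − k + 1) − d = 0.
The code is MDS (slack = 0).
Description: the claimed parameters are [10, 5, 6]_11; such a code would be MDS (meets Singleton bound).


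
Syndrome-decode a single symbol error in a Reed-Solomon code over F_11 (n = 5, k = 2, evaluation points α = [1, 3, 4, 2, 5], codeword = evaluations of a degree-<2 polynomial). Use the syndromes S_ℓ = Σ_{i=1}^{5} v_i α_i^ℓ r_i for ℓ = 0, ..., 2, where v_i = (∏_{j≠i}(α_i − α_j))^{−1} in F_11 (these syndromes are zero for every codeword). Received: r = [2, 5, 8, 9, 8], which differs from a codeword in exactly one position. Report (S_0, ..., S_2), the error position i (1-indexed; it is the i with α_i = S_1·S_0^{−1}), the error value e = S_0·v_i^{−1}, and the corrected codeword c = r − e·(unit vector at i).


S = (8, 10, 7), error at position 3, error magnitude e = 7, c = [2, 5, 1, 9, 8].

Step 1: column multipliers v_i = (∏_{j≠i}(α_i − α_j))^{−1} mod 11.
  i = 1 (α = 1): (1−3)(1−4)(1−2)(1−5) = (−2)·(−3)·(−1)·(−4) = 24 ≡ 2, so v_1 = 2^{−1} = 6 (mod 11).
  i = 2 (α = 3): (3−1)(3−4)(3−2)(3−5) = 2·(−1)·1·(−2) = 4 ≡ 4, so v_2 = 4^{−1} = 3 (mod 11).
  i = 3 (α = 4): (4−1)(4−3)(4−2)(4−5) = 3·1·2·(−1) = −6 ≡ 5, so v_3 = 5^{−1} = 9 (mod 11).
  i = 4 (α = 2): (2−1)(2−3)(2−4)(2−5) = 1·(−1)·(−2)·(−3) = −6 ≡ 5, so v_4 = 5^{−1} = 9 (mod 11).
  i = 5 (α = 5): (5−1)(5−3)(5−4)(5−2) = 4·2·1·3 = 24 ≡ 2, so v_5 = 2^{−1} = 6 (mod 11).
  v = [6, 3, 9, 9, 6].
Step 2: syndromes of r = [2, 5, 8, 9, 8] (all sums mod 11).
  S_0 = Σ v_i r_i = 6·2 + 3·5 + 9·8 + 9·9 + 6·8 = 228 ≡ 8.
  S_1 = Σ v_i α_i r_i = 6·1·2 + 3·3·5 + 9·4·8 + 9·2·9 + 6·5·8 = 747 ≡ 10.
  α_i^2 mod 11 = [1, 9, 5, 4, 3].
  S_2 = Σ v_i α_i^2 r_i = 6·1·2 + 3·9·5 + 9·5·8 + 9·4·9 + 6·3·8 = 975 ≡ 7.
  S = (8, 10, 7) ≠ 0, so r is not a codeword (an error is present).
Step 3: locate the error. For a single error e at position i, S_ℓ = v_i·e·α_i^ℓ, so α_err = S_1/S_0.
  S_0^{−1} = 8^{−1} = 7 (mod 11), so α_err = 10·7 = 70 ≡ 4 = α_3. Error position i = 3.
  Consistency check: S_2/S_1 = 7·10 = 70 ≡ 4 = α_err ✓ (single-error assumption holds).
Step 4: error magnitude e = S_0/v_3 = S_0·∏_{j≠3}(α_3 − α_j) = 8·5 = 40 ≡ 7 (mod 11).
Step 5: correct position 3: c_3 = r_3 − e = 8 − 7 ≡ 1 (mod 11). Hence c = [2, 5, 1, 9, 8].
  Check: interpolating c through the α_i gives m(x) = 6 + 7·x (degree < 2) with m(α_i) = c_i for every i, so c is indeed a codeword.


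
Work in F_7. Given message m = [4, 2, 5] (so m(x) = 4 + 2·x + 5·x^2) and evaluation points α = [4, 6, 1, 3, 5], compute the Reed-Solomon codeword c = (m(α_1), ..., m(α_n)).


c = [1, 0, 4, 6, 6]

Message polynomial: m(x) = 4 + 2·x + 5·x^2 (mod 7).
For each evaluation point α_i, compute m(α_i) mod 7:
  α_1 = 4: Horner steps 5 → 1 → 1, so m(4) = 1.
  α_2 = 6: Horner steps 5 → 4 → 0, so m(6) = 0.
  α_3 = 1: Horner steps 5 → 0 → 4, so m(1) = 4.
  α_4 = 3: Horner steps 5 → 3 → 6, so m(3) = 6.
  α_5 = 5: Horner steps 5 → 6 → 6, so m(5) = 6.
Codeword c = [1, 0, 4, 6, 6] ∈ F_7^5.


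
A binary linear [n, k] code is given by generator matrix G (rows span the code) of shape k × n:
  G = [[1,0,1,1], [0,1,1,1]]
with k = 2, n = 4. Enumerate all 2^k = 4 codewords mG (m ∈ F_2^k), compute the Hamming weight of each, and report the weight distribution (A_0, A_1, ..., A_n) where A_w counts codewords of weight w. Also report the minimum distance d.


Weight distribution: A_0 = 1, A_2 = 1, A_3 = 2. Minimum distance d = 2.

Enumerate all 2^2 = 4 messages m ∈ F_2^2.
For each, compute codeword c = mG in F_2^4, then tally its weight.
  m = 00 → c = 0000, weight = 0.
  m = 10 → c = 1011, weight = 3.
  m = 01 → c = 0111, weight = 3.
  m = 11 → c = 1100, weight = 2.
Tally weights:
  weight 0: 1 codewords.
  weight 2: 1 codewords.
  weight 3: 2 codewords.
Minimum distance d = smallest w > 0 with A_w > 0 = 2.
Sanity: Σ A_w = 4 = 2^2 = 4 ✓.


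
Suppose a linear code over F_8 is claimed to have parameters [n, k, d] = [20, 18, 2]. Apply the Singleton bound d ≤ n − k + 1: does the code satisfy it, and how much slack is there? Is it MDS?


Singleton RHS = n − k + 1 = 3, slack = 1, bound satisfied, not MDS.

Singleton bound: d ≤ n − k + 1.
Here n = 20, k = 18, so n − k + 1 = 3.
Given d = 2, check d ≤ 3: YES.
Slack = (n − k + 1) − d = 1.
The code is NOT MDS (slack = 1 > 0).
Description: the claimed parameters are [20, 18, 2]_8; such a code would be non-MDS.


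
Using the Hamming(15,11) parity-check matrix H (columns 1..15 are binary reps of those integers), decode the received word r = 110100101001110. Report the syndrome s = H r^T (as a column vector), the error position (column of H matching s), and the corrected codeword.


s = (0, 1, 1, 0)^T, error position = 6, corrected codeword c = 110101101001110

Compute s = H r^T mod 2 one row at a time:
  s_1 = 0 + 1 + 0 + 0 + 1 + 1 + 1 + 0 = 4 ≡ 0 (mod 2).
  s_2 = 1 + 0 + 0 + 1 + 1 + 1 + 1 + 0 = 5 ≡ 1 (mod 2).
  s_3 = 1 + 0 + 0 + 1 + 0 + 0 + 1 + 0 = 3 ≡ 1 (mod 2).
  s_4 = 1 + 0 + 0 + 1 + 1 + 0 + 1 + 0 = 4 ≡ 0 (mod 2).
s = (0, 1, 1, 0)^T — this equals column 6 of H (binary 0110), so error is at position 6.
Correct: flip bit 6 of r = 110100101001110 to get c = 110101101001110.


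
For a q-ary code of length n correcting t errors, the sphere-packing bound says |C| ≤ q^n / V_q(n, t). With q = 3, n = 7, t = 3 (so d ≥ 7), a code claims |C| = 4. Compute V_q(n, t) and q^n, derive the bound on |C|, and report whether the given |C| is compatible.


V_q(n, t) = 379, q^n = 2187, Hamming bound = 5, |C| = 4 ≤ bound (satisfied).

Step 1: Compute V_q(n, t) = Σ_{j=0}^3 C(n, j) (q−1)^j.
  j = 0: C(7,0)·(2)^0 = 1·1 = 1.
  j = 1: C(7,1)·(2)^1 = 7·2 = 14.
  j = 2: C(7,2)·(2)^2 = 21·4 = 84.
  j = 3: C(7,3)·(2)^3 = 35·8 = 280.
  V_q(n, t) = 1 + 14 + 84 + 280 = 379.
Step 2: q^n = 3^7 = 2187.
Step 3: Hamming bound ⌊q^n / V_q(n,t)⌋ = ⌊2187/379⌋ = 5.
Step 4: Compare |C| = 4 to 5: satisfied.
The claimed |C| lies below the Hamming bound.


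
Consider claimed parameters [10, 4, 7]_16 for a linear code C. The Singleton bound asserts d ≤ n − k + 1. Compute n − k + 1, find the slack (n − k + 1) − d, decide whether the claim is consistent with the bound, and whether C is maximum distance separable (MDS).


Singleton RHS = n − k + 1 = 7, slack = 0, bound satisfied, MDS.

Singleton bound: d ≤ n − k + 1.
Here n = 10, k = 4, so n − k + 1 = 7.
Given d = 7, check d ≤ 7: YES.
Slack = (n − k + 1) − d = 0.
The code is MDS (slack = 0).
Description: the claimed parameters are [10, 4, 7]_16; such a code would be MDS (meets Singleton bound).


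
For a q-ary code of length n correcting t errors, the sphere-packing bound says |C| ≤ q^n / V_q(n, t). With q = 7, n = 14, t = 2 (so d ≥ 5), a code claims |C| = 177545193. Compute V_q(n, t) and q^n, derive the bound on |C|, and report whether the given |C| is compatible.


V_q(n, t) = 3361, q^n = 678223072849, Hamming bound = 201792047, |C| = 177545193 ≤ bound (satisfied).

Step 1: Compute V_q(n, t) = Σ_{j=0}^2 C(n, j) (q−1)^j.
  j = 0: C(14,0)·(6)^0 = 1·1 = 1.
  j = 1: C(14,1)·(6)^1 = 14·6 = 84.
  j = 2: C(14,2)·(6)^2 = 91·36 = 3276.
  V_q(n, t) = 1 + 84 + 3276 = 3361.
Step 2: q^n = 7^14 = 678223072849.
Step 3: Hamming bound ⌊q^n / V_q(n,t)⌋ = ⌊678223072849/3361⌋ = 201792047.
Step 4: Compare |C| = 177545193 to 201792047: satisfied.
The claimed |C| lies below the Hamming bound.


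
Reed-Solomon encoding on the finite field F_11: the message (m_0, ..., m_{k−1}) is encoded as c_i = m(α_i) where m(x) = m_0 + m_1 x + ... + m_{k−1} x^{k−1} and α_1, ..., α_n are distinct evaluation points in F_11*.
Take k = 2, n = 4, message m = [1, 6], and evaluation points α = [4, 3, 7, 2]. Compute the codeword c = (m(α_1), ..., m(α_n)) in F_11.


c = [3, 8, 10, 2]

Message polynomial: m(x) = 1 + 6·x (mod 11).
For each evaluation point α_i, compute m(α_i) mod 11:
  α_1 = 4: Horner steps 6 → 3, so m(4) = 3.
  α_2 = 3: Horner steps 6 → 8, so m(3) = 8.
  α_3 = 7: Horner steps 6 → 10, so m(7) = 10.
  α_4 = 2: Horner steps 6 → 2, so m(2) = 2.
Codeword c = [3, 8, 10, 2] ∈ F_11^4.


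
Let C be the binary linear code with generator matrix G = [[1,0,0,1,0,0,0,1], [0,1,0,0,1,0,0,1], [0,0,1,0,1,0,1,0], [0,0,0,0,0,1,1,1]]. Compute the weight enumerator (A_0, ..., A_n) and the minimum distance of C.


Weight distribution: A_0 = 1, A_3 = 5, A_4 = 5, A_5 = 2, A_6 = 2, A_7 = 1. Minimum distance d = 3.

Enumerate all 2^4 = 16 messages m ∈ F_2^4.
For each, compute codeword c = mG in F_2^8, then tally its weight.
  m = 0000 → c = 00000000, weight = 0.
  m = 1000 → c = 10010001, weight = 3.
  m = 0100 → c = 01001001, weight = 3.
  m = 1100 → c = 11011000, weight = 4.
  m = 0010 → c = 00101010, weight = 3.
  m = 1010 → c = 10111011, weight = 6.
  m = 0110 → c = 01100011, weight = 4.
  m = 1110 → c = 11110010, weight = 5.
  m = 0001 → c = 00000111, weight = 3.
  m = 1001 → c = 10010110, weight = 4.
  m = 0101 → c = 01001110, weight = 4.
  m = 1101 → c = 11011111, weight = 7.
  m = 0011 → c = 00101101, weight = 4.
  m = 1011 → c = 10111100, weight = 5.
  m = 0111 → c = 01100100, weight = 3.
  m = 1111 → c = 11110101, weight = 6.
Tally weights:
  weight 0: 1 codewords.
  weight 3: 5 codewords.
  weight 4: 5 codewords.
  weight 5: 2 codewords.
  weight 6: 2 codewords.
  weight 7: 1 codewords.
Minimum distance d = smallest w > 0 with A_w > 0 = 3.
Sanity: Σ A_w = 16 = 2^4 = 16 ✓.


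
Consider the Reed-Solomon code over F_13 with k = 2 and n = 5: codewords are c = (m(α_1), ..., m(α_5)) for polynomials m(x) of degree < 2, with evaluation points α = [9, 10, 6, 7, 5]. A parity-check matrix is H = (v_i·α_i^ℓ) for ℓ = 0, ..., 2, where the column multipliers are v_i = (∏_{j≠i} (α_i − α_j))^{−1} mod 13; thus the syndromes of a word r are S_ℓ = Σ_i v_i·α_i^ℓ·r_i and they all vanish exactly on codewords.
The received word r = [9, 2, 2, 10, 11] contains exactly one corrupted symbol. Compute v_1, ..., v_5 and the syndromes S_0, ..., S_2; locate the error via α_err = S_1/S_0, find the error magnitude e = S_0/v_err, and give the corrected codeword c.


S = (11, 1, 6), error at position 3, error magnitude e = 11, c = [9, 2, 4, 10, 11].

Step 1: column multipliers v_i = (∏_{j≠i}(α_i − α_j))^{−1} mod 13.
  i = 1 (α = 9): (9−10)(9−6)(9−7)(9−5) = (−1)·3·2·4 = −24 ≡ 2, so v_1 = 2^{−1} = 7 (mod 13).
  i = 2 (α = 10): (10−9)(10−6)(10−7)(10−5) = 1·4·3·5 = 60 ≡ 8, so v_2 = 8^{−1} = 5 (mod 13).
  i = 3 (α = 6): (6−9)(6−10)(6−7)(6−5) = (−3)·(−4)·(−1)·1 = −12 ≡ 1, so v_3 = 1^{−1} = 1 (mod 13).
  i = 4 (α = 7): (7−9)(7−10)(7−6)(7−5) = (−2)·(−3)·1·2 = 12 ≡ 12, so v_4 = 12^{−1} = 12 (mod 13).
  i = 5 (α = 5): (5−9)(5−10)(5−6)(5−7) = (−4)·(−5)·(−1)·(−2) = 40 ≡ 1, so v_5 = 1^{−1} = 1 (mod 13).
  v = [7, 5, 1, 12, 1].
Step 2: syndromes of r = [9, 2, 2, 10, 11] (all sums mod 13).
  S_0 = Σ v_i r_i = 7·9 + 5·2 + 1·2 + 12·10 + 1·11 = 206 ≡ 11.
  S_1 = Σ v_i α_i r_i = 7·9·9 + 5·10·2 + 1·6·2 + 12·7·10 + 1·5·11 = 1574 ≡ 1.
  α_i^2 mod 13 = [3, 9, 10, 10, 12].
  S_2 = Σ v_i α_i^2 r_i = 7·3·9 + 5·9·2 + 1·10·2 + 12·10·10 + 1·12·11 = 1631 ≡ 6.
  S = (11, 1, 6) ≠ 0, so r is not a codeword (an error is present).
Step 3: locate the error. For a single error e at position i, S_ℓ = v_i·e·α_i^ℓ, so α_err = S_1/S_0.
  S_0^{−1} = 11^{−1} = 6 (mod 13), so α_err = 1·6 = 6 ≡ 6 = α_3. Error position i = 3.
  Consistency check: S_2/S_1 = 6·1 = 6 ≡ 6 = α_err ✓ (single-error assumption holds).
Step 4: error magnitude e = S_0/v_3 = S_0·∏_{j≠3}(α_3 − α_j) = 11·1 = 11 ≡ 11 (mod 13).
Step 5: correct position 3: c_3 = r_3 − e = 2 − 11 ≡ 4 (mod 13). Hence c = [9, 2, 4, 10, 11].
  Check: interpolating c through the α_i gives m(x) = 7 + 6·x (degree < 2) with m(α_i) = c_i for every i, so c is indeed a codeword.


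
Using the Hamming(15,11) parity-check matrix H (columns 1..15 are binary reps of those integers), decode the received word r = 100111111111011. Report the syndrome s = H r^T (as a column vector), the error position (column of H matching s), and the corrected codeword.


s = (1, 1, 0, 0)^T, error position = 12, corrected codeword c = 100111111110011

Compute s = H r^T mod 2 one row at a time:
  s_1 = 1 + 1 + 1 + 1 + 1 + 0 + 1 + 1 = 7 ≡ 1 (mod 2).
  s_2 = 1 + 1 + 1 + 1 + 1 + 0 + 1 + 1 = 7 ≡ 1 (mod 2).
  s_3 = 0 + 0 + 1 + 1 + 1 + 1 + 1 + 1 = 6 ≡ 0 (mod 2).
  s_4 = 1 + 0 + 1 + 1 + 1 + 1 + 0 + 1 = 6 ≡ 0 (mod 2).
s = (1, 1, 0, 0)^T — this equals column 12 of H (binary 1100), so error is at position 12.
Correct: flip bit 12 of r = 100111111111011 to get c = 100111111110011.


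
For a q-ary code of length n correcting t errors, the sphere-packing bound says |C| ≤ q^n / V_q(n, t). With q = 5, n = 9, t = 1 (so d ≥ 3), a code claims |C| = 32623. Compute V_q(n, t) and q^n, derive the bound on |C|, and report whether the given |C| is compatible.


V_q(n, t) = 37, q^n = 1953125, Hamming bound = 52787, |C| = 32623 ≤ bound (satisfied).

Step 1: Compute V_q(n, t) = Σ_{j=0}^1 C(n, j) (q−1)^j.
  j = 0: C(9,0)·(4)^0 = 1·1 = 1.
  j = 1: C(9,1)·(4)^1 = 9·4 = 36.
  V_q(n, t) = 1 + 36 = 37.
Step 2: q^n = 5^9 = 1953125.
Step 3: Hamming bound ⌊q^n / V_q(n,t)⌋ = ⌊1953125/37⌋ = 52787.
Step 4: Compare |C| = 32623 to 52787: satisfied.
The claimed |C| lies below the Hamming bound.


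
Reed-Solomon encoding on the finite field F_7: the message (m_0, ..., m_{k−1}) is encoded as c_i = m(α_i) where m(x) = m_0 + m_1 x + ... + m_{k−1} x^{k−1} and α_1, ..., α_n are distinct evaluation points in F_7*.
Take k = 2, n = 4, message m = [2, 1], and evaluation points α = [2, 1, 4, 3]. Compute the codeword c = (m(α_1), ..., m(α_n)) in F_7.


c = [4, 3, 6, 5]

Message polynomial: m(x) = 2 + 1·x (mod 7).
For each evaluation point α_i, compute m(α_i) mod 7:
  α_1 = 2: Horner steps 1 → 4, so m(2) = 4.
  α_2 = 1: Horner steps 1 → 3, so m(1) = 3.
  α_3 = 4: Horner steps 1 → 6, so m(4) = 6.
  α_4 = 3: Horner steps 1 → 5, so m(3) = 5.
Codeword c = [4, 3, 6, 5] ∈ F_7^4.
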